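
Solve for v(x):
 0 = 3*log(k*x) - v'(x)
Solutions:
 v(x) = C1 + 3*x*log(k*x) - 3*x


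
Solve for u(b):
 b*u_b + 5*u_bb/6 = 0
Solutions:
 u(b) = C1 + C2*erf(sqrt(15)*b/5)


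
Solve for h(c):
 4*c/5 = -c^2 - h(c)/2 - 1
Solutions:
 h(c) = -2*c^2 - 8*c/5 - 2


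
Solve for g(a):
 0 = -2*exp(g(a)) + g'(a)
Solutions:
 g(a) = log(-1/(C1 + 2*a))


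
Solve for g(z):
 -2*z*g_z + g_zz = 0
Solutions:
 g(z) = C1 + C2*erfi(z)


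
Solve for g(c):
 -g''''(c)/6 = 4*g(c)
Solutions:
 g(c) = (C1*sin(6^(1/4)*c) + C2*cos(6^(1/4)*c))*exp(-6^(1/4)*c) + (C3*sin(6^(1/4)*c) + C4*cos(6^(1/4)*c))*exp(6^(1/4)*c)


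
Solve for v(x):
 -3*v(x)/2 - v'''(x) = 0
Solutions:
 v(x) = C3*exp(-2^(2/3)*3^(1/3)*x/2) + (C1*sin(2^(2/3)*3^(5/6)*x/4) + C2*cos(2^(2/3)*3^(5/6)*x/4))*exp(2^(2/3)*3^(1/3)*x/4)


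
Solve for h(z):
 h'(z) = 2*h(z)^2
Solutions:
 h(z) = -1/(C1 + 2*z)


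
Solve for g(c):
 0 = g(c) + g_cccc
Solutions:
 g(c) = (C1*sin(sqrt(2)*c/2) + C2*cos(sqrt(2)*c/2))*exp(-sqrt(2)*c/2) + (C3*sin(sqrt(2)*c/2) + C4*cos(sqrt(2)*c/2))*exp(sqrt(2)*c/2)


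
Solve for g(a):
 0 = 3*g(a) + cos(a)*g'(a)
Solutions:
 g(a) = C1*(sin(a) - 1)^(3/2)/(sin(a) + 1)^(3/2)


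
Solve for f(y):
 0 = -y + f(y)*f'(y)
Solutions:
 f(y) = -sqrt(C1 + y^2)
 f(y) = sqrt(C1 + y^2)


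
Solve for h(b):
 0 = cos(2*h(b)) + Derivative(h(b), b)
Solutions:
 h(b) = -asin((C1 + exp(4*b))/(C1 - exp(4*b)))/2 + pi/2
 h(b) = asin((C1 + exp(4*b))/(C1 - exp(4*b)))/2


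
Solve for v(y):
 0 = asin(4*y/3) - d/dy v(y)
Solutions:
 v(y) = C1 + y*asin(4*y/3) + sqrt(9 - 16*y^2)/4


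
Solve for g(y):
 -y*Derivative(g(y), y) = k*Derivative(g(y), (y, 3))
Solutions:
 g(y) = C1 + Integral(C2*airyai(y*(-1/k)^(1/3)) + C3*airybi(y*(-1/k)^(1/3)), y)


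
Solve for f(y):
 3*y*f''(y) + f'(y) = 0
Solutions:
 f(y) = C1 + C2*y^(2/3)


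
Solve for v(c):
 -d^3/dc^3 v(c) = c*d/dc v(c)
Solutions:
 v(c) = C1 + Integral(C2*airyai(-c) + C3*airybi(-c), c)


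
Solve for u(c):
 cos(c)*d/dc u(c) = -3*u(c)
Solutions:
 u(c) = C1*(sin(c) - 1)^(3/2)/(sin(c) + 1)^(3/2)


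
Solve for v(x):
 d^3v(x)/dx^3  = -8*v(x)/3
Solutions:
 v(x) = C3*exp(-2*3^(2/3)*x/3) + (C1*sin(3^(1/6)*x) + C2*cos(3^(1/6)*x))*exp(3^(2/3)*x/3)


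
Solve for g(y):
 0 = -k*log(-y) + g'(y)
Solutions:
 g(y) = C1 + k*y*log(-y) - k*y


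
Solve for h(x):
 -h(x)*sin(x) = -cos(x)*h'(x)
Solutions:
 h(x) = C1/cos(x)


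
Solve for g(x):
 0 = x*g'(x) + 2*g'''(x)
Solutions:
 g(x) = C1 + Integral(C2*airyai(-2^(2/3)*x/2) + C3*airybi(-2^(2/3)*x/2), x)


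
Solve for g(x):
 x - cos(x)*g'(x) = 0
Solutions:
 g(x) = C1 + Integral(x/cos(x), x)


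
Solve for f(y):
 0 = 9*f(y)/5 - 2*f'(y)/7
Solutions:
 f(y) = C1*exp(63*y/10)


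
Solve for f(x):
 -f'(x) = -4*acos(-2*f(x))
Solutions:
 Integral(1/acos(-2*_y), (_y, f(x))) = C1 + 4*x


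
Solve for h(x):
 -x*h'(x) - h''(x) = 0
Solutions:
 h(x) = C1 + C2*erf(sqrt(2)*x/2)


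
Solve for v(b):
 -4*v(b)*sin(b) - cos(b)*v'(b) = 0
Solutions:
 v(b) = C1*cos(b)^4


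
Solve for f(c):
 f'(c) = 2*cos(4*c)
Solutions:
 f(c) = C1 + sin(4*c)/2


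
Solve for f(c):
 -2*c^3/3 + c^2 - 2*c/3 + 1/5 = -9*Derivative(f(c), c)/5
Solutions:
 f(c) = C1 + 5*c^4/54 - 5*c^3/27 + 5*c^2/27 - c/9


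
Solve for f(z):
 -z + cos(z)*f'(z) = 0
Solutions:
 f(z) = C1 + Integral(z/cos(z), z)


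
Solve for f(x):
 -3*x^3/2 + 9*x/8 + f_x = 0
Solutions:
 f(x) = C1 + 3*x^4/8 - 9*x^2/16


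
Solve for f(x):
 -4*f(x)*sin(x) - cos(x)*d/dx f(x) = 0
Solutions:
 f(x) = C1*cos(x)^4


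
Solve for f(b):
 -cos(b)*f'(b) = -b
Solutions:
 f(b) = C1 + Integral(b/cos(b), b)


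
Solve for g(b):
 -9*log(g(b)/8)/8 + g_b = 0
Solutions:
 8*Integral(1/(-log(_y) + 3*log(2)), (_y, g(b)))/9 = C1 - b


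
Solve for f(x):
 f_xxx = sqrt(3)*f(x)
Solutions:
 f(x) = C3*exp(3^(1/6)*x) + (C1*sin(3^(2/3)*x/2) + C2*cos(3^(2/3)*x/2))*exp(-3^(1/6)*x/2)


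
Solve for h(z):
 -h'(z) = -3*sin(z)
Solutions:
 h(z) = C1 - 3*cos(z)


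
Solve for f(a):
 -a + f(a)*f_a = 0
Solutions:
 f(a) = -sqrt(C1 + a^2)
 f(a) = sqrt(C1 + a^2)


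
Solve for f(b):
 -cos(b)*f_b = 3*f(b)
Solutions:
 f(b) = C1*(sin(b) - 1)^(3/2)/(sin(b) + 1)^(3/2)


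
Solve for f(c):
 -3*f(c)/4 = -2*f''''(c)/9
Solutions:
 f(c) = C1*exp(-2^(1/4)*3^(3/4)*c/2) + C2*exp(2^(1/4)*3^(3/4)*c/2) + C3*sin(2^(1/4)*3^(3/4)*c/2) + C4*cos(2^(1/4)*3^(3/4)*c/2)


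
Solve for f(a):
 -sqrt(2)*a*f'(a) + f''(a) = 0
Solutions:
 f(a) = C1 + C2*erfi(2^(3/4)*a/2)


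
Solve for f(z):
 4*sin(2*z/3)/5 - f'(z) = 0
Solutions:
 f(z) = C1 - 6*cos(2*z/3)/5


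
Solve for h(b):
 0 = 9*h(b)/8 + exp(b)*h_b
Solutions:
 h(b) = C1*exp(9*exp(-b)/8)


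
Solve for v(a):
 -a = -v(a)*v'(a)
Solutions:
 v(a) = -sqrt(C1 + a^2)
 v(a) = sqrt(C1 + a^2)


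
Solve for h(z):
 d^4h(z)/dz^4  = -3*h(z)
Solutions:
 h(z) = (C1*sin(sqrt(2)*3^(1/4)*z/2) + C2*cos(sqrt(2)*3^(1/4)*z/2))*exp(-sqrt(2)*3^(1/4)*z/2) + (C3*sin(sqrt(2)*3^(1/4)*z/2) + C4*cos(sqrt(2)*3^(1/4)*z/2))*exp(sqrt(2)*3^(1/4)*z/2)


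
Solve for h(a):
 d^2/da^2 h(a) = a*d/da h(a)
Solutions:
 h(a) = C1 + C2*erfi(sqrt(2)*a/2)


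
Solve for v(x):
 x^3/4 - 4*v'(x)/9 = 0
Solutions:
 v(x) = C1 + 9*x^4/64


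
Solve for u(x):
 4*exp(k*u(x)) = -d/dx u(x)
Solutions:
 u(x) = Piecewise((log(1/(C1*k + 4*k*x))/k, Ne(k, 0)), (nan, True))
 u(x) = Piecewise((C1 - 4*x, Eq(k, 0)), (nan, True))


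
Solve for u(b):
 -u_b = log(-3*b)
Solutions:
 u(b) = C1 - b*log(-b) + b*(1 - log(3))


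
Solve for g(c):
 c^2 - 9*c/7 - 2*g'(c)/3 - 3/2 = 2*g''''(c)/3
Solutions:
 g(c) = C1 + C4*exp(-c) + c^3/2 - 27*c^2/28 - 9*c/4 + (C2*sin(sqrt(3)*c/2) + C3*cos(sqrt(3)*c/2))*exp(c/2)


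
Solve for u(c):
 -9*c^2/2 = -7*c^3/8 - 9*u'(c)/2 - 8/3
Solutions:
 u(c) = C1 - 7*c^4/144 + c^3/3 - 16*c/27


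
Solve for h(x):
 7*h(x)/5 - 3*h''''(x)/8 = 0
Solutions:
 h(x) = C1*exp(-15^(3/4)*56^(1/4)*x/15) + C2*exp(15^(3/4)*56^(1/4)*x/15) + C3*sin(15^(3/4)*56^(1/4)*x/15) + C4*cos(15^(3/4)*56^(1/4)*x/15)


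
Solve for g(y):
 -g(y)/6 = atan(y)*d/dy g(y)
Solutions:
 g(y) = C1*exp(-Integral(1/atan(y), y)/6)


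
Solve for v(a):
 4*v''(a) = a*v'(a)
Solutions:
 v(a) = C1 + C2*erfi(sqrt(2)*a/4)


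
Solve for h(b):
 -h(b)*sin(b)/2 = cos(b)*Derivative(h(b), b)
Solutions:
 h(b) = C1*sqrt(cos(b))


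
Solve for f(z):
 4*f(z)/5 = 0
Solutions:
 f(z) = 0


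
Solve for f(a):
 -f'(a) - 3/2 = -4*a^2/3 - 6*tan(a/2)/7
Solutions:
 f(a) = C1 + 4*a^3/9 - 3*a/2 - 12*log(cos(a/2))/7


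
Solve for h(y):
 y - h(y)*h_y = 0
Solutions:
 h(y) = -sqrt(C1 + y^2)
 h(y) = sqrt(C1 + y^2)


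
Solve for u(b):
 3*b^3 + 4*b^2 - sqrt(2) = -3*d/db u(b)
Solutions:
 u(b) = C1 - b^4/4 - 4*b^3/9 + sqrt(2)*b/3


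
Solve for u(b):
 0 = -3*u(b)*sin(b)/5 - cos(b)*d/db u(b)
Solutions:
 u(b) = C1*cos(b)^(3/5)


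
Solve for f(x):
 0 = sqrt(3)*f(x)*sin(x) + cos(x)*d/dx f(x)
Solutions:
 f(x) = C1*cos(x)^(sqrt(3))


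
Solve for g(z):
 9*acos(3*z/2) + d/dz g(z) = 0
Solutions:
 g(z) = C1 - 9*z*acos(3*z/2) + 3*sqrt(4 - 9*z^2)


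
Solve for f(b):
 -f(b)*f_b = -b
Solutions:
 f(b) = -sqrt(C1 + b^2)
 f(b) = sqrt(C1 + b^2)


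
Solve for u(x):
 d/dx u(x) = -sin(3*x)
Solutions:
 u(x) = C1 + cos(3*x)/3


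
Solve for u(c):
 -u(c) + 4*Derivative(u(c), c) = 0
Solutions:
 u(c) = C1*exp(c/4)


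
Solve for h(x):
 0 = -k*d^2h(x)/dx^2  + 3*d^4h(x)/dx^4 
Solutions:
 h(x) = C1 + C2*x + C3*exp(-sqrt(3)*sqrt(k)*x/3) + C4*exp(sqrt(3)*sqrt(k)*x/3)


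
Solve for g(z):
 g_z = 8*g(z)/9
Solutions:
 g(z) = C1*exp(8*z/9)


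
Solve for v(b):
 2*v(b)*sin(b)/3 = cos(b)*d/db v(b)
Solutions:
 v(b) = C1/cos(b)^(2/3)


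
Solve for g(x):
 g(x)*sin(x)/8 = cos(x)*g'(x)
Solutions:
 g(x) = C1/cos(x)^(1/8)


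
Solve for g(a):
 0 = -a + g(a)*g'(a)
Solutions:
 g(a) = -sqrt(C1 + a^2)
 g(a) = sqrt(C1 + a^2)


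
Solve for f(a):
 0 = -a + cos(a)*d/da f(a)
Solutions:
 f(a) = C1 + Integral(a/cos(a), a)


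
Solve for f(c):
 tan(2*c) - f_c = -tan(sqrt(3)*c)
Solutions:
 f(c) = C1 - log(cos(2*c))/2 - sqrt(3)*log(cos(sqrt(3)*c))/3


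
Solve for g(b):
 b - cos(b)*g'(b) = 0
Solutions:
 g(b) = C1 + Integral(b/cos(b), b)


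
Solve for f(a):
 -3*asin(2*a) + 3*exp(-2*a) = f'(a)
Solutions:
 f(a) = C1 - 3*a*asin(2*a) - 3*sqrt(1 - 4*a^2)/2 - 3*exp(-2*a)/2


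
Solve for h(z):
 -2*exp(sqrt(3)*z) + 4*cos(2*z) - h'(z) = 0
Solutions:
 h(z) = C1 - 2*sqrt(3)*exp(sqrt(3)*z)/3 + 2*sin(2*z)


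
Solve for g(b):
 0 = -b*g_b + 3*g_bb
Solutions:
 g(b) = C1 + C2*erfi(sqrt(6)*b/6)


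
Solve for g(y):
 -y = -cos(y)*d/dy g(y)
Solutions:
 g(y) = C1 + Integral(y/cos(y), y)


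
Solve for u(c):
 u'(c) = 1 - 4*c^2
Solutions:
 u(c) = C1 - 4*c^3/3 + c


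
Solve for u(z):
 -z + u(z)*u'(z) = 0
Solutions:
 u(z) = -sqrt(C1 + z^2)
 u(z) = sqrt(C1 + z^2)


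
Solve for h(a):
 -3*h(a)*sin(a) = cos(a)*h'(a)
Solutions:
 h(a) = C1*cos(a)^3


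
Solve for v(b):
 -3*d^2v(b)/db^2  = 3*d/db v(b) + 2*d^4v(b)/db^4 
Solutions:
 v(b) = C1 + C2*exp(-2^(1/3)*b*(-(3 + sqrt(11))^(1/3) + 2^(1/3)/(3 + sqrt(11))^(1/3))/4)*sin(2^(1/3)*sqrt(3)*b*(2^(1/3)/(3 + sqrt(11))^(1/3) + (3 + sqrt(11))^(1/3))/4) + C3*exp(-2^(1/3)*b*(-(3 + sqrt(11))^(1/3) + 2^(1/3)/(3 + sqrt(11))^(1/3))/4)*cos(2^(1/3)*sqrt(3)*b*(2^(1/3)/(3 + sqrt(11))^(1/3) + (3 + sqrt(11))^(1/3))/4) + C4*exp(2^(1/3)*b*(-(3 + sqrt(11))^(1/3) + 2^(1/3)/(3 + sqrt(11))^(1/3))/2)


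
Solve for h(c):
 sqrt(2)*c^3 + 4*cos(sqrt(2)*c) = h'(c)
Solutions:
 h(c) = C1 + sqrt(2)*c^4/4 + 2*sqrt(2)*sin(sqrt(2)*c)


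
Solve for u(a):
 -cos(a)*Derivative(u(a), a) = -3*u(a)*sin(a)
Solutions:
 u(a) = C1/cos(a)^3


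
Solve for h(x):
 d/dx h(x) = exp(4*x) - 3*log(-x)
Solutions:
 h(x) = C1 - 3*x*log(-x) + 3*x + exp(4*x)/4


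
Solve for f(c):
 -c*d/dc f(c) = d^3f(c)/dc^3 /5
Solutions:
 f(c) = C1 + Integral(C2*airyai(-5^(1/3)*c) + C3*airybi(-5^(1/3)*c), c)


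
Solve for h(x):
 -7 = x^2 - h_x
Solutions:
 h(x) = C1 + x^3/3 + 7*x


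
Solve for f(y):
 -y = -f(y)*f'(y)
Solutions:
 f(y) = -sqrt(C1 + y^2)
 f(y) = sqrt(C1 + y^2)


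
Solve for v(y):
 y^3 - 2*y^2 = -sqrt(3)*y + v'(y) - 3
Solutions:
 v(y) = C1 + y^4/4 - 2*y^3/3 + sqrt(3)*y^2/2 + 3*y


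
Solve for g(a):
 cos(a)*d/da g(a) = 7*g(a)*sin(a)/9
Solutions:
 g(a) = C1/cos(a)^(7/9)


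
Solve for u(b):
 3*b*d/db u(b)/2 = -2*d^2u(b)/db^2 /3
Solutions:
 u(b) = C1 + C2*erf(3*sqrt(2)*b/4)


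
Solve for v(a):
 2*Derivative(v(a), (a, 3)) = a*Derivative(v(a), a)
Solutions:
 v(a) = C1 + Integral(C2*airyai(2^(2/3)*a/2) + C3*airybi(2^(2/3)*a/2), a)


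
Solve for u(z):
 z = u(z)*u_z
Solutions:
 u(z) = -sqrt(C1 + z^2)
 u(z) = sqrt(C1 + z^2)


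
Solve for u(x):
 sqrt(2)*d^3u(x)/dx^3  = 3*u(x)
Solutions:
 u(x) = C3*exp(2^(5/6)*3^(1/3)*x/2) + (C1*sin(6^(5/6)*x/4) + C2*cos(6^(5/6)*x/4))*exp(-2^(5/6)*3^(1/3)*x/4)


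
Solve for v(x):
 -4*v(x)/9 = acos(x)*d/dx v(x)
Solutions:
 v(x) = C1*exp(-4*Integral(1/acos(x), x)/9)


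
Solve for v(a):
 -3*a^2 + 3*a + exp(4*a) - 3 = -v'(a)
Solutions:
 v(a) = C1 + a^3 - 3*a^2/2 + 3*a - exp(4*a)/4


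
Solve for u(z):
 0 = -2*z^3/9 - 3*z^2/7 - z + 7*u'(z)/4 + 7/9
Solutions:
 u(z) = C1 + 2*z^4/63 + 4*z^3/49 + 2*z^2/7 - 4*z/9


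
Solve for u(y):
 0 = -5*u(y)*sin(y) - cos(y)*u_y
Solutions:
 u(y) = C1*cos(y)^5


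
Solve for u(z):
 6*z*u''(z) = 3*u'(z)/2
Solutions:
 u(z) = C1 + C2*z^(5/4)


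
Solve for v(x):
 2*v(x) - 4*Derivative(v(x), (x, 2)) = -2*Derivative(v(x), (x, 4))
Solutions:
 v(x) = (C1 + C2*x)*exp(-x) + (C3 + C4*x)*exp(x)


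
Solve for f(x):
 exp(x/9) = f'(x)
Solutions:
 f(x) = C1 + 9*exp(x/9)


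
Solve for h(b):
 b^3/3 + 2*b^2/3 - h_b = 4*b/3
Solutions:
 h(b) = C1 + b^4/12 + 2*b^3/9 - 2*b^2/3


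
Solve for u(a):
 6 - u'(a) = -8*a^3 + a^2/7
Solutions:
 u(a) = C1 + 2*a^4 - a^3/21 + 6*a


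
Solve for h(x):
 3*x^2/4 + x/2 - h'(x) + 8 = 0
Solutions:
 h(x) = C1 + x^3/4 + x^2/4 + 8*x


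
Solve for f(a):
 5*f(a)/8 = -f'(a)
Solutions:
 f(a) = C1*exp(-5*a/8)


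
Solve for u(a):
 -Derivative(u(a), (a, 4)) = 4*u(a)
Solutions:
 u(a) = (C1*sin(a) + C2*cos(a))*exp(-a) + (C3*sin(a) + C4*cos(a))*exp(a)


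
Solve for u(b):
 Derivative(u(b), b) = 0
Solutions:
 u(b) = C1


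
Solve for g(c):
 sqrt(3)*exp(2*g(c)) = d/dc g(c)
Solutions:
 g(c) = log(-sqrt(-1/(C1 + sqrt(3)*c))) - log(2)/2
 g(c) = log(-1/(C1 + sqrt(3)*c))/2 - log(2)/2


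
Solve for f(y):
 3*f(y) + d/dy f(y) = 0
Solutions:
 f(y) = C1*exp(-3*y)


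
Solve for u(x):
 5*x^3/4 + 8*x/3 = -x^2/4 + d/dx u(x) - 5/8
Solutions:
 u(x) = C1 + 5*x^4/16 + x^3/12 + 4*x^2/3 + 5*x/8


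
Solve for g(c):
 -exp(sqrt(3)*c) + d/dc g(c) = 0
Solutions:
 g(c) = C1 + sqrt(3)*exp(sqrt(3)*c)/3


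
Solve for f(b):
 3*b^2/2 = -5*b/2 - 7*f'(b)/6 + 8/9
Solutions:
 f(b) = C1 - 3*b^3/7 - 15*b^2/14 + 16*b/21


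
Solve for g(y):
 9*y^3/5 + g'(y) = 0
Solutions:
 g(y) = C1 - 9*y^4/20


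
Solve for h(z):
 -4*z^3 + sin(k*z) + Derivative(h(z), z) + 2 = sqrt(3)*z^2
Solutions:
 h(z) = C1 + z^4 + sqrt(3)*z^3/3 - 2*z + cos(k*z)/k


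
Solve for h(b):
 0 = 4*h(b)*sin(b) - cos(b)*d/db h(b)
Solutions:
 h(b) = C1/cos(b)^4


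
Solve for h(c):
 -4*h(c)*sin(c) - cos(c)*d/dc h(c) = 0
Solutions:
 h(c) = C1*cos(c)^4


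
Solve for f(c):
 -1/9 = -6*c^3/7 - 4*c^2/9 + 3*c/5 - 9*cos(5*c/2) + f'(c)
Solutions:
 f(c) = C1 + 3*c^4/14 + 4*c^3/27 - 3*c^2/10 - c/9 + 18*sin(5*c/2)/5


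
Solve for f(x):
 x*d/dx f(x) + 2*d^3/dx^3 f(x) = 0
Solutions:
 f(x) = C1 + Integral(C2*airyai(-2^(2/3)*x/2) + C3*airybi(-2^(2/3)*x/2), x)


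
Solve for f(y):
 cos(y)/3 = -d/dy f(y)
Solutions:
 f(y) = C1 - sin(y)/3


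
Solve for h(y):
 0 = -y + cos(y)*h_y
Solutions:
 h(y) = C1 + Integral(y/cos(y), y)


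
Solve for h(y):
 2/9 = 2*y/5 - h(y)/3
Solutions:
 h(y) = 6*y/5 - 2/3


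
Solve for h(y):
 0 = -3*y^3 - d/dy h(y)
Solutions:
 h(y) = C1 - 3*y^4/4


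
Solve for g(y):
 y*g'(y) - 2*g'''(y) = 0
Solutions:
 g(y) = C1 + Integral(C2*airyai(2^(2/3)*y/2) + C3*airybi(2^(2/3)*y/2), y)


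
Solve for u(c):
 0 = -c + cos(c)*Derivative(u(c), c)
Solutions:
 u(c) = C1 + Integral(c/cos(c), c)


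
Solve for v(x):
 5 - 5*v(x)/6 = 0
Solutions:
 v(x) = 6


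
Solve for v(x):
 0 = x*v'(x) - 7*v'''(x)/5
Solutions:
 v(x) = C1 + Integral(C2*airyai(5^(1/3)*7^(2/3)*x/7) + C3*airybi(5^(1/3)*7^(2/3)*x/7), x)


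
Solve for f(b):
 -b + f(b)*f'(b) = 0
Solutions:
 f(b) = -sqrt(C1 + b^2)
 f(b) = sqrt(C1 + b^2)


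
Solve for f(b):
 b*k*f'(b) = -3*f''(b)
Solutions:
 f(b) = Piecewise((-sqrt(6)*sqrt(pi)*C1*erf(sqrt(6)*b*sqrt(k)/6)/(2*sqrt(k)) - C2, (k > 0) | (k < 0)), (-C1*b - C2, True))


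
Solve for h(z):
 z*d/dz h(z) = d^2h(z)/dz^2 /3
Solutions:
 h(z) = C1 + C2*erfi(sqrt(6)*z/2)


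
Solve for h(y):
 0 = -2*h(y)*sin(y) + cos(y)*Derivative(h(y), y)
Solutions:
 h(y) = C1/cos(y)^2


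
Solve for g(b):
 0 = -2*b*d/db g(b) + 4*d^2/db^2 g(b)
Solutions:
 g(b) = C1 + C2*erfi(b/2)


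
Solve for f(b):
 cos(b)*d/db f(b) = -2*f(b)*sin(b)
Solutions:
 f(b) = C1*cos(b)^2


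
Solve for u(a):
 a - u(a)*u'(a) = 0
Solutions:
 u(a) = -sqrt(C1 + a^2)
 u(a) = sqrt(C1 + a^2)


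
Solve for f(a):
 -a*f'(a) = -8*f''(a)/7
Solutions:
 f(a) = C1 + C2*erfi(sqrt(7)*a/4)


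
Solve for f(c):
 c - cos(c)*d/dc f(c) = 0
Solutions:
 f(c) = C1 + Integral(c/cos(c), c)


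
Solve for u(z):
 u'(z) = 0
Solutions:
 u(z) = C1


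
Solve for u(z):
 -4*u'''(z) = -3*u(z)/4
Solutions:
 u(z) = C3*exp(2^(2/3)*3^(1/3)*z/4) + (C1*sin(2^(2/3)*3^(5/6)*z/8) + C2*cos(2^(2/3)*3^(5/6)*z/8))*exp(-2^(2/3)*3^(1/3)*z/8)


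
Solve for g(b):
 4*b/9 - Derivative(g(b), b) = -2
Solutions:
 g(b) = C1 + 2*b^2/9 + 2*b


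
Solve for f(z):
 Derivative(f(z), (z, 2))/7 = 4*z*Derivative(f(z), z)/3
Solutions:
 f(z) = C1 + C2*erfi(sqrt(42)*z/3)


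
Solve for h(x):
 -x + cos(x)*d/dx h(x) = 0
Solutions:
 h(x) = C1 + Integral(x/cos(x), x)


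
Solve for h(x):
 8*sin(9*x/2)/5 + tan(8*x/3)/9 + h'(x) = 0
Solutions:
 h(x) = C1 + log(cos(8*x/3))/24 + 16*cos(9*x/2)/45


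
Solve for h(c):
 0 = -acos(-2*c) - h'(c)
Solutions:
 h(c) = C1 - c*acos(-2*c) - sqrt(1 - 4*c^2)/2


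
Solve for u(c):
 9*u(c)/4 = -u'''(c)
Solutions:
 u(c) = C3*exp(-2^(1/3)*3^(2/3)*c/2) + (C1*sin(3*2^(1/3)*3^(1/6)*c/4) + C2*cos(3*2^(1/3)*3^(1/6)*c/4))*exp(2^(1/3)*3^(2/3)*c/4)


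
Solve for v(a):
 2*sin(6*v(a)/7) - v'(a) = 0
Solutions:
 -2*a + 7*log(cos(6*v(a)/7) - 1)/12 - 7*log(cos(6*v(a)/7) + 1)/12 = C1


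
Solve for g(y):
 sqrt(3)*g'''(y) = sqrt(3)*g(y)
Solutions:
 g(y) = C3*exp(y) + (C1*sin(sqrt(3)*y/2) + C2*cos(sqrt(3)*y/2))*exp(-y/2)


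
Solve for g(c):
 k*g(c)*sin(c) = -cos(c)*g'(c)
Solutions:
 g(c) = C1*exp(k*log(cos(c)))


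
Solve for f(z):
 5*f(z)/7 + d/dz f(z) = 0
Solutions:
 f(z) = C1*exp(-5*z/7)


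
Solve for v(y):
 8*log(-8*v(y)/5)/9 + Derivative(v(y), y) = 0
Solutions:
 9*Integral(1/(log(-_y) - log(5) + 3*log(2)), (_y, v(y)))/8 = C1 - y


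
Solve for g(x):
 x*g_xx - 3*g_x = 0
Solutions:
 g(x) = C1 + C2*x^4


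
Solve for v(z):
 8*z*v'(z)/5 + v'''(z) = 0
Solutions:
 v(z) = C1 + Integral(C2*airyai(-2*5^(2/3)*z/5) + C3*airybi(-2*5^(2/3)*z/5), z)


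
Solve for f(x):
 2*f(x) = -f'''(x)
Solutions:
 f(x) = C3*exp(-2^(1/3)*x) + (C1*sin(2^(1/3)*sqrt(3)*x/2) + C2*cos(2^(1/3)*sqrt(3)*x/2))*exp(2^(1/3)*x/2)


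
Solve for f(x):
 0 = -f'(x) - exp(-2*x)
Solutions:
 f(x) = C1 + exp(-2*x)/2


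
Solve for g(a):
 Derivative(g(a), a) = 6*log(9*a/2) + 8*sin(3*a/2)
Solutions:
 g(a) = C1 + 6*a*log(a) - 6*a - 6*a*log(2) + 12*a*log(3) - 16*cos(3*a/2)/3


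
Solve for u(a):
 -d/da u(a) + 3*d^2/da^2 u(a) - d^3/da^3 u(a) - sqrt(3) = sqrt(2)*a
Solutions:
 u(a) = C1 + C2*exp(a*(3 - sqrt(5))/2) + C3*exp(a*(sqrt(5) + 3)/2) - sqrt(2)*a^2/2 - 3*sqrt(2)*a - sqrt(3)*a


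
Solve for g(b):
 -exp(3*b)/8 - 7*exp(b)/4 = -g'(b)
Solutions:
 g(b) = C1 + exp(3*b)/24 + 7*exp(b)/4


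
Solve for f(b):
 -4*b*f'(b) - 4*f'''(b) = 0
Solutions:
 f(b) = C1 + Integral(C2*airyai(-b) + C3*airybi(-b), b)


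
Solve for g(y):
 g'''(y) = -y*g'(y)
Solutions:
 g(y) = C1 + Integral(C2*airyai(-y) + C3*airybi(-y), y)


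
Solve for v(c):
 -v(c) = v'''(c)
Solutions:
 v(c) = C3*exp(-c) + (C1*sin(sqrt(3)*c/2) + C2*cos(sqrt(3)*c/2))*exp(c/2)


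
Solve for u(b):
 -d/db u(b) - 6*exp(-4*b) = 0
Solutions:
 u(b) = C1 + 3*exp(-4*b)/2


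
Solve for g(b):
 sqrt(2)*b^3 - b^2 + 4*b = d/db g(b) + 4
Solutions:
 g(b) = C1 + sqrt(2)*b^4/4 - b^3/3 + 2*b^2 - 4*b


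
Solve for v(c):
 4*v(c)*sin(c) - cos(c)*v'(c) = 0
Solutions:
 v(c) = C1/cos(c)^4


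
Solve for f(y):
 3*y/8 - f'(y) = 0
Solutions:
 f(y) = C1 + 3*y^2/16


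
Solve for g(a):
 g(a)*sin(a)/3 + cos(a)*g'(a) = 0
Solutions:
 g(a) = C1*cos(a)^(1/3)


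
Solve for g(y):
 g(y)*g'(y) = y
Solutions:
 g(y) = -sqrt(C1 + y^2)
 g(y) = sqrt(C1 + y^2)


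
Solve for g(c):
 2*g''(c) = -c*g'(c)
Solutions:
 g(c) = C1 + C2*erf(c/2)


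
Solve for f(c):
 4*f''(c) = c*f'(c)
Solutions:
 f(c) = C1 + C2*erfi(sqrt(2)*c/4)


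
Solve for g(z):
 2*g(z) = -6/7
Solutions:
 g(z) = -3/7


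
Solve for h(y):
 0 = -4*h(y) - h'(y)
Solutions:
 h(y) = C1*exp(-4*y)


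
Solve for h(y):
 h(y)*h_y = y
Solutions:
 h(y) = -sqrt(C1 + y^2)
 h(y) = sqrt(C1 + y^2)


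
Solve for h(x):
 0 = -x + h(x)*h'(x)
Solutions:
 h(x) = -sqrt(C1 + x^2)
 h(x) = sqrt(C1 + x^2)


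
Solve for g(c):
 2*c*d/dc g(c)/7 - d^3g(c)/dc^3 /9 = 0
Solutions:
 g(c) = C1 + Integral(C2*airyai(18^(1/3)*7^(2/3)*c/7) + C3*airybi(18^(1/3)*7^(2/3)*c/7), c)


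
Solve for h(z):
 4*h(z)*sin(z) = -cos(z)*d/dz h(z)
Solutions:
 h(z) = C1*cos(z)^4


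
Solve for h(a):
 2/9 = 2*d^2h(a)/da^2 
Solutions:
 h(a) = C1 + C2*a + a^2/18


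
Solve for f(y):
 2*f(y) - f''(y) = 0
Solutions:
 f(y) = C1*exp(-sqrt(2)*y) + C2*exp(sqrt(2)*y)


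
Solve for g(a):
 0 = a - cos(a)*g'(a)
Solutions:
 g(a) = C1 + Integral(a/cos(a), a)


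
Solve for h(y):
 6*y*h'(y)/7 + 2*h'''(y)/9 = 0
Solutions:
 h(y) = C1 + Integral(C2*airyai(-3*7^(2/3)*y/7) + C3*airybi(-3*7^(2/3)*y/7), y)


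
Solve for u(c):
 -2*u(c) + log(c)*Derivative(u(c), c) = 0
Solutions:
 u(c) = C1*exp(2*li(c))


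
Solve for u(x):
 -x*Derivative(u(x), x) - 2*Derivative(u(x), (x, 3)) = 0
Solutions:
 u(x) = C1 + Integral(C2*airyai(-2^(2/3)*x/2) + C3*airybi(-2^(2/3)*x/2), x)


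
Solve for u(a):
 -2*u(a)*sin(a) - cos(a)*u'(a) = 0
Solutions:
 u(a) = C1*cos(a)^2


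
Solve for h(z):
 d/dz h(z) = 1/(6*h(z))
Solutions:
 h(z) = -sqrt(C1 + 3*z)/3
 h(z) = sqrt(C1 + 3*z)/3


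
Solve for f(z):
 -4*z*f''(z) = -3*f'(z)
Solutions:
 f(z) = C1 + C2*z^(7/4)


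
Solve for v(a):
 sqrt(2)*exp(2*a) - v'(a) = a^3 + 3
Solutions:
 v(a) = C1 - a^4/4 - 3*a + sqrt(2)*exp(2*a)/2


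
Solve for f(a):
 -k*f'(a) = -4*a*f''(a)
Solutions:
 f(a) = C1 + a^(re(k)/4 + 1)*(C2*sin(log(a)*Abs(im(k))/4) + C3*cos(log(a)*im(k)/4))


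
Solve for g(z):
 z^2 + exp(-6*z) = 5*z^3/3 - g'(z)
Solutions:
 g(z) = C1 + 5*z^4/12 - z^3/3 + exp(-6*z)/6


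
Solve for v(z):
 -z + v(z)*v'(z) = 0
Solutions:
 v(z) = -sqrt(C1 + z^2)
 v(z) = sqrt(C1 + z^2)


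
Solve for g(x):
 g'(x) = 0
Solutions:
 g(x) = C1


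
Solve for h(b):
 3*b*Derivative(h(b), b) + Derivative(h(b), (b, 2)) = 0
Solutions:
 h(b) = C1 + C2*erf(sqrt(6)*b/2)


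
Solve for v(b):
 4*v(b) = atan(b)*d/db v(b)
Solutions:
 v(b) = C1*exp(4*Integral(1/atan(b), b))


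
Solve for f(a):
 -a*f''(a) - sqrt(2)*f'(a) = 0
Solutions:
 f(a) = C1 + C2*a^(1 - sqrt(2))


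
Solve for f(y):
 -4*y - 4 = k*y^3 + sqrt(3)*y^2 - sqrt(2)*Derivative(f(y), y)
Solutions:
 f(y) = C1 + sqrt(2)*k*y^4/8 + sqrt(6)*y^3/6 + sqrt(2)*y^2 + 2*sqrt(2)*y


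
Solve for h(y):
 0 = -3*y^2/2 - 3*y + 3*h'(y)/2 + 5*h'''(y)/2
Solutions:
 h(y) = C1 + C2*sin(sqrt(15)*y/5) + C3*cos(sqrt(15)*y/5) + y^3/3 + y^2 - 10*y/3


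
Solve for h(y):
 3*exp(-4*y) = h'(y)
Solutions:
 h(y) = C1 - 3*exp(-4*y)/4


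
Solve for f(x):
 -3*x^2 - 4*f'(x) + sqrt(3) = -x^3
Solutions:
 f(x) = C1 + x^4/16 - x^3/4 + sqrt(3)*x/4


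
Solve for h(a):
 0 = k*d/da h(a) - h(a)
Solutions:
 h(a) = C1*exp(a/k)


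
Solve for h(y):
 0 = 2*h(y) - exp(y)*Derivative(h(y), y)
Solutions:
 h(y) = C1*exp(-2*exp(-y))


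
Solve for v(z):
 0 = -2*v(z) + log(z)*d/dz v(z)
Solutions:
 v(z) = C1*exp(2*li(z))


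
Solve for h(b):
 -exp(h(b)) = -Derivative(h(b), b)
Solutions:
 h(b) = log(-1/(C1 + b))


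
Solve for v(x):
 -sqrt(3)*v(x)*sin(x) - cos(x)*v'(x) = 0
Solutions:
 v(x) = C1*cos(x)^(sqrt(3))


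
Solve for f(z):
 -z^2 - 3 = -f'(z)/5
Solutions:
 f(z) = C1 + 5*z^3/3 + 15*z


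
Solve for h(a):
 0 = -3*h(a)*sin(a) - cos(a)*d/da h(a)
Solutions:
 h(a) = C1*cos(a)^3


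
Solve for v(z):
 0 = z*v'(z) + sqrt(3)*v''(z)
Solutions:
 v(z) = C1 + C2*erf(sqrt(2)*3^(3/4)*z/6)


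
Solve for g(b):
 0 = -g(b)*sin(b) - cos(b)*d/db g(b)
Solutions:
 g(b) = C1*cos(b)


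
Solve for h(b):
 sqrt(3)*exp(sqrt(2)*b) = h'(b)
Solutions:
 h(b) = C1 + sqrt(6)*exp(sqrt(2)*b)/2


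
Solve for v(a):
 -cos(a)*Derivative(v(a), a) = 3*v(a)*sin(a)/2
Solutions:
 v(a) = C1*cos(a)^(3/2)


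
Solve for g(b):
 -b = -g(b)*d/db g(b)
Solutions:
 g(b) = -sqrt(C1 + b^2)
 g(b) = sqrt(C1 + b^2)


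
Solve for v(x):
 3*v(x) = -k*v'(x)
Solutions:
 v(x) = C1*exp(-3*x/k)


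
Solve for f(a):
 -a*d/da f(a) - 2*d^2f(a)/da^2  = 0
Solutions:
 f(a) = C1 + C2*erf(a/2)


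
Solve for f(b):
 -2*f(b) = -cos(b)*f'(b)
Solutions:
 f(b) = C1*(sin(b) + 1)/(sin(b) - 1)


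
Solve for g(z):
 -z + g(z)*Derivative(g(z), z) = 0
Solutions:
 g(z) = -sqrt(C1 + z^2)
 g(z) = sqrt(C1 + z^2)


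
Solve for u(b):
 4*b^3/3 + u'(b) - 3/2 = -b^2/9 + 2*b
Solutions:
 u(b) = C1 - b^4/3 - b^3/27 + b^2 + 3*b/2


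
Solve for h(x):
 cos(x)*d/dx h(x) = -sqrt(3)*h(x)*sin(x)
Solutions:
 h(x) = C1*cos(x)^(sqrt(3))


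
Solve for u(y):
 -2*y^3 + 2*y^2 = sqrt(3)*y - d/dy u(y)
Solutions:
 u(y) = C1 + y^4/2 - 2*y^3/3 + sqrt(3)*y^2/2


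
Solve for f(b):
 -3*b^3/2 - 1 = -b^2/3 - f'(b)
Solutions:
 f(b) = C1 + 3*b^4/8 - b^3/9 + b


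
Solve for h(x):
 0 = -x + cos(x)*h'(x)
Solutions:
 h(x) = C1 + Integral(x/cos(x), x)


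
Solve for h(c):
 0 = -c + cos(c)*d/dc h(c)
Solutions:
 h(c) = C1 + Integral(c/cos(c), c)


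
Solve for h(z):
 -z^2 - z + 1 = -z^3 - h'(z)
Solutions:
 h(z) = C1 - z^4/4 + z^3/3 + z^2/2 - z


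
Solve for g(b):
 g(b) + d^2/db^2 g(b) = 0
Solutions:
 g(b) = C1*sin(b) + C2*cos(b)


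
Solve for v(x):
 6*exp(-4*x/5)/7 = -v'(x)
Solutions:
 v(x) = C1 + 15*exp(-4*x/5)/14


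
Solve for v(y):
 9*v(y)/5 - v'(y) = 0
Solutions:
 v(y) = C1*exp(9*y/5)


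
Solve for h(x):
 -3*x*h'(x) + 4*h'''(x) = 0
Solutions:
 h(x) = C1 + Integral(C2*airyai(6^(1/3)*x/2) + C3*airybi(6^(1/3)*x/2), x)


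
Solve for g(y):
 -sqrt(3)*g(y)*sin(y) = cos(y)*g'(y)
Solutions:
 g(y) = C1*cos(y)^(sqrt(3))


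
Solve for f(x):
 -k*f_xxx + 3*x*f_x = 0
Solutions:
 f(x) = C1 + Integral(C2*airyai(3^(1/3)*x*(1/k)^(1/3)) + C3*airybi(3^(1/3)*x*(1/k)^(1/3)), x)


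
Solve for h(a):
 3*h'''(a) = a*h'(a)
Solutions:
 h(a) = C1 + Integral(C2*airyai(3^(2/3)*a/3) + C3*airybi(3^(2/3)*a/3), a)


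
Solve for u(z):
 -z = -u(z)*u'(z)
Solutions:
 u(z) = -sqrt(C1 + z^2)
 u(z) = sqrt(C1 + z^2)


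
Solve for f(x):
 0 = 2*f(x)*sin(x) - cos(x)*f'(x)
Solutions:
 f(x) = C1/cos(x)^2


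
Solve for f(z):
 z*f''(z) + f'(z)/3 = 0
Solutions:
 f(z) = C1 + C2*z^(2/3)


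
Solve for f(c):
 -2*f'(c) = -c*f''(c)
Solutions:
 f(c) = C1 + C2*c^3


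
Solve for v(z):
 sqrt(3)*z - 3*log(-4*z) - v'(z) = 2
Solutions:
 v(z) = C1 + sqrt(3)*z^2/2 - 3*z*log(-z) + z*(1 - 6*log(2))


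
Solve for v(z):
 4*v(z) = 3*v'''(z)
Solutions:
 v(z) = C3*exp(6^(2/3)*z/3) + (C1*sin(2^(2/3)*3^(1/6)*z/2) + C2*cos(2^(2/3)*3^(1/6)*z/2))*exp(-6^(2/3)*z/6)


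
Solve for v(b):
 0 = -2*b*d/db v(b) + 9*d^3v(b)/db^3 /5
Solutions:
 v(b) = C1 + Integral(C2*airyai(30^(1/3)*b/3) + C3*airybi(30^(1/3)*b/3), b)


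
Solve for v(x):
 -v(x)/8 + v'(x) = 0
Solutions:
 v(x) = C1*exp(x/8)


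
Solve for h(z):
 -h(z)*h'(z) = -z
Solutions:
 h(z) = -sqrt(C1 + z^2)
 h(z) = sqrt(C1 + z^2)


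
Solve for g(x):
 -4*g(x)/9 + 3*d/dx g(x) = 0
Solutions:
 g(x) = C1*exp(4*x/27)


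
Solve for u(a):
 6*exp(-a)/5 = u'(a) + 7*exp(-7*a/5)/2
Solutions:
 u(a) = C1 - 6*exp(-a)/5 + 5*exp(-7*a/5)/2


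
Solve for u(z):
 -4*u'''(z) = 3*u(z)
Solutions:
 u(z) = C3*exp(-6^(1/3)*z/2) + (C1*sin(2^(1/3)*3^(5/6)*z/4) + C2*cos(2^(1/3)*3^(5/6)*z/4))*exp(6^(1/3)*z/4)


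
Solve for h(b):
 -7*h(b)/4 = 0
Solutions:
 h(b) = 0


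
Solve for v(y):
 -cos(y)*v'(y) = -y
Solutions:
 v(y) = C1 + Integral(y/cos(y), y)


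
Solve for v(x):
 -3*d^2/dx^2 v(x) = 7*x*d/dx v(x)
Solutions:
 v(x) = C1 + C2*erf(sqrt(42)*x/6)


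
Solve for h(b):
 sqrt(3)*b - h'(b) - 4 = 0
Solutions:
 h(b) = C1 + sqrt(3)*b^2/2 - 4*b


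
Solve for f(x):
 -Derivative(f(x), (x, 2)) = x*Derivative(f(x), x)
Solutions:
 f(x) = C1 + C2*erf(sqrt(2)*x/2)


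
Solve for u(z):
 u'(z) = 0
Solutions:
 u(z) = C1


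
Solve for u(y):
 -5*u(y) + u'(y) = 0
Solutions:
 u(y) = C1*exp(5*y)


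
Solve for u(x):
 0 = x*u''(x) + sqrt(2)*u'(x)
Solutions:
 u(x) = C1 + C2*x^(1 - sqrt(2))


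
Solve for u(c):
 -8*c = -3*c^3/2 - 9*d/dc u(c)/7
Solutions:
 u(c) = C1 - 7*c^4/24 + 28*c^2/9


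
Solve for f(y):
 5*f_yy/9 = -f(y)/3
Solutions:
 f(y) = C1*sin(sqrt(15)*y/5) + C2*cos(sqrt(15)*y/5)


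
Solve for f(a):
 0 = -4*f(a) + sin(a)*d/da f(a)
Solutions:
 f(a) = C1*(cos(a)^2 - 2*cos(a) + 1)/(cos(a)^2 + 2*cos(a) + 1)


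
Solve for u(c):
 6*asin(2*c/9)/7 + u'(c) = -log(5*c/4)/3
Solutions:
 u(c) = C1 - c*log(c)/3 - 6*c*asin(2*c/9)/7 - c*log(5) + c/3 + 2*c*log(10)/3 - 3*sqrt(81 - 4*c^2)/7


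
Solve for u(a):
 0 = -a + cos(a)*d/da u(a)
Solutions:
 u(a) = C1 + Integral(a/cos(a), a)


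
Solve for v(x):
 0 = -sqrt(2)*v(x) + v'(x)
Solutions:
 v(x) = C1*exp(sqrt(2)*x)


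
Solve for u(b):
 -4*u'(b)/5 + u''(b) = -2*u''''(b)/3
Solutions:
 u(b) = C1 + C2*exp(b*(-50^(1/3)*(12 + sqrt(194))^(1/3) + 5*20^(1/3)/(12 + sqrt(194))^(1/3))/20)*sin(sqrt(3)*b*(5*20^(1/3)/(12 + sqrt(194))^(1/3) + 50^(1/3)*(12 + sqrt(194))^(1/3))/20) + C3*exp(b*(-50^(1/3)*(12 + sqrt(194))^(1/3) + 5*20^(1/3)/(12 + sqrt(194))^(1/3))/20)*cos(sqrt(3)*b*(5*20^(1/3)/(12 + sqrt(194))^(1/3) + 50^(1/3)*(12 + sqrt(194))^(1/3))/20) + C4*exp(-b*(-50^(1/3)*(12 + sqrt(194))^(1/3) + 5*20^(1/3)/(12 + sqrt(194))^(1/3))/10)


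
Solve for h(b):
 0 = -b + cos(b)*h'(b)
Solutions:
 h(b) = C1 + Integral(b/cos(b), b)


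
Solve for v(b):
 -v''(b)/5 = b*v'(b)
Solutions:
 v(b) = C1 + C2*erf(sqrt(10)*b/2)


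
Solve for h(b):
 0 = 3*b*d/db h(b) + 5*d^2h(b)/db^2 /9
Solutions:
 h(b) = C1 + C2*erf(3*sqrt(30)*b/10)


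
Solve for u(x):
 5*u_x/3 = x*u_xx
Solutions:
 u(x) = C1 + C2*x^(8/3)


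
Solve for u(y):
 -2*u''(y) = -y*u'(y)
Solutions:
 u(y) = C1 + C2*erfi(y/2)


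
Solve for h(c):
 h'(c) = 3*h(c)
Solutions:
 h(c) = C1*exp(3*c)


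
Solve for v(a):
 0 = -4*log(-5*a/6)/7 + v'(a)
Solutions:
 v(a) = C1 + 4*a*log(-a)/7 + 4*a*(-log(6) - 1 + log(5))/7


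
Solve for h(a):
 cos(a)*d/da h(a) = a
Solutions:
 h(a) = C1 + Integral(a/cos(a), a)


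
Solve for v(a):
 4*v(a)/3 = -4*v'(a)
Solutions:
 v(a) = C1*exp(-a/3)


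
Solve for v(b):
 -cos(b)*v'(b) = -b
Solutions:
 v(b) = C1 + Integral(b/cos(b), b)


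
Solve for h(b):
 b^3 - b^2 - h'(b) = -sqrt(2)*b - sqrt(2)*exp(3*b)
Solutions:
 h(b) = C1 + b^4/4 - b^3/3 + sqrt(2)*b^2/2 + sqrt(2)*exp(3*b)/3


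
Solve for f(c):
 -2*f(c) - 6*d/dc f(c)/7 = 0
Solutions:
 f(c) = C1*exp(-7*c/3)


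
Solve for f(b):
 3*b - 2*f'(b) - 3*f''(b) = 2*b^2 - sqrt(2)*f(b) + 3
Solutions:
 f(b) = C1*exp(b*(-1 + sqrt(1 + 3*sqrt(2)))/3) + C2*exp(-b*(1 + sqrt(1 + 3*sqrt(2)))/3) + sqrt(2)*b^2 - 3*sqrt(2)*b/2 + 4*b + 3 + 11*sqrt(2)/2


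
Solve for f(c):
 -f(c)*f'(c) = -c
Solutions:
 f(c) = -sqrt(C1 + c^2)
 f(c) = sqrt(C1 + c^2)


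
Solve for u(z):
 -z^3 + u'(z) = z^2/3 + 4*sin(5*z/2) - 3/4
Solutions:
 u(z) = C1 + z^4/4 + z^3/9 - 3*z/4 - 8*cos(5*z/2)/5


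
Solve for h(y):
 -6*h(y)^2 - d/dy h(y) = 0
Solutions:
 h(y) = 1/(C1 + 6*y)


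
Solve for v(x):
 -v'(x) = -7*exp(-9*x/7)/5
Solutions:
 v(x) = C1 - 49*exp(-9*x/7)/45


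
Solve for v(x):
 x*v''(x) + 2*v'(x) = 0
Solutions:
 v(x) = C1 + C2/x


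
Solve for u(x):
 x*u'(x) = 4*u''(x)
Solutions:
 u(x) = C1 + C2*erfi(sqrt(2)*x/4)


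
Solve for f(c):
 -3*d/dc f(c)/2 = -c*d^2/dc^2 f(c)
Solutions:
 f(c) = C1 + C2*c^(5/2)


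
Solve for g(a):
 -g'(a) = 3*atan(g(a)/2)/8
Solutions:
 Integral(1/atan(_y/2), (_y, g(a))) = C1 - 3*a/8


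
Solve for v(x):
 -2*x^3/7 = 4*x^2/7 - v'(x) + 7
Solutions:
 v(x) = C1 + x^4/14 + 4*x^3/21 + 7*x


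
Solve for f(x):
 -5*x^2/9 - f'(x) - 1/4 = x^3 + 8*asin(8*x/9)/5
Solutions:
 f(x) = C1 - x^4/4 - 5*x^3/27 - 8*x*asin(8*x/9)/5 - x/4 - sqrt(81 - 64*x^2)/5


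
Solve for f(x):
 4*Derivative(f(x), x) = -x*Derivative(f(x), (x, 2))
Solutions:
 f(x) = C1 + C2/x^3


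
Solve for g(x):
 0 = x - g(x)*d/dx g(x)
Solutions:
 g(x) = -sqrt(C1 + x^2)
 g(x) = sqrt(C1 + x^2)


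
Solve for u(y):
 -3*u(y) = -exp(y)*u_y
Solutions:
 u(y) = C1*exp(-3*exp(-y))


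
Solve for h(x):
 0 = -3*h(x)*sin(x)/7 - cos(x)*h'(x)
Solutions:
 h(x) = C1*cos(x)^(3/7)


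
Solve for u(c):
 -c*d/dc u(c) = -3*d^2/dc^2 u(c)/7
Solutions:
 u(c) = C1 + C2*erfi(sqrt(42)*c/6)


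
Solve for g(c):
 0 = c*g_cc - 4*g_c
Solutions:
 g(c) = C1 + C2*c^5


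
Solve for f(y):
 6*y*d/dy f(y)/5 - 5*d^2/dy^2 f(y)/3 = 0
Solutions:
 f(y) = C1 + C2*erfi(3*y/5)


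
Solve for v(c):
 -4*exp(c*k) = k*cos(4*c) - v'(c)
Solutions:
 v(c) = C1 + k*sin(4*c)/4 + 4*exp(c*k)/k


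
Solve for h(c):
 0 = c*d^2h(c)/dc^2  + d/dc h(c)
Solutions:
 h(c) = C1 + C2*log(c)


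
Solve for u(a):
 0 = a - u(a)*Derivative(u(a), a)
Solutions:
 u(a) = -sqrt(C1 + a^2)
 u(a) = sqrt(C1 + a^2)


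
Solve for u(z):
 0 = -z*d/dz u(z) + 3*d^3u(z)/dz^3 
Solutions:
 u(z) = C1 + Integral(C2*airyai(3^(2/3)*z/3) + C3*airybi(3^(2/3)*z/3), z)


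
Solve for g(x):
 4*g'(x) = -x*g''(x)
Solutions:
 g(x) = C1 + C2/x^3


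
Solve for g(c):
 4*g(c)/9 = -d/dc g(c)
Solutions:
 g(c) = C1*exp(-4*c/9)


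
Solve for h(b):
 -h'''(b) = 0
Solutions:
 h(b) = C1 + C2*b + C3*b^2


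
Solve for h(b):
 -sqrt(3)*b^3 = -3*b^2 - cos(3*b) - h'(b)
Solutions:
 h(b) = C1 + sqrt(3)*b^4/4 - b^3 - sin(3*b)/3


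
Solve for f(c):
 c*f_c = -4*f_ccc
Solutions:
 f(c) = C1 + Integral(C2*airyai(-2^(1/3)*c/2) + C3*airybi(-2^(1/3)*c/2), c)


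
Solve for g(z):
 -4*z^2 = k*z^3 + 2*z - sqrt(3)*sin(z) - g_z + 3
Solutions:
 g(z) = C1 + k*z^4/4 + 4*z^3/3 + z^2 + 3*z + sqrt(3)*cos(z)


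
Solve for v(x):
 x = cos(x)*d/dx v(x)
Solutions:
 v(x) = C1 + Integral(x/cos(x), x)


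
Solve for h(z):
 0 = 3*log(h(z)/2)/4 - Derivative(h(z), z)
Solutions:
 4*Integral(1/(-log(_y) + log(2)), (_y, h(z)))/3 = C1 - z


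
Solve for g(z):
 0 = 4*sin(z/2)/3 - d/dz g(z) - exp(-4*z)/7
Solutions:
 g(z) = C1 - 8*cos(z/2)/3 + exp(-4*z)/28


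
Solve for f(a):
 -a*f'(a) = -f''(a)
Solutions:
 f(a) = C1 + C2*erfi(sqrt(2)*a/2)


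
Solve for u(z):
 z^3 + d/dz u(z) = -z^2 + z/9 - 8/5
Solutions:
 u(z) = C1 - z^4/4 - z^3/3 + z^2/18 - 8*z/5


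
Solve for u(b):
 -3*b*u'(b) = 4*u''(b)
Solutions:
 u(b) = C1 + C2*erf(sqrt(6)*b/4)


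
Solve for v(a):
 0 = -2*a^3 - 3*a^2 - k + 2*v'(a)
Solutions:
 v(a) = C1 + a^4/4 + a^3/2 + a*k/2


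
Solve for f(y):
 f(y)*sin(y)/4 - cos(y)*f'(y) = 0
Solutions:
 f(y) = C1/cos(y)^(1/4)


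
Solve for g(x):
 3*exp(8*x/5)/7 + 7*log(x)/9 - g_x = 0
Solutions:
 g(x) = C1 + 7*x*log(x)/9 - 7*x/9 + 15*exp(8*x/5)/56


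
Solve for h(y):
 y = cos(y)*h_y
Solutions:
 h(y) = C1 + Integral(y/cos(y), y)


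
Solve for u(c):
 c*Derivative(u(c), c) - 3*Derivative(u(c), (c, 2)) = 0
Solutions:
 u(c) = C1 + C2*erfi(sqrt(6)*c/6)


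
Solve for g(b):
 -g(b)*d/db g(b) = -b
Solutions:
 g(b) = -sqrt(C1 + b^2)
 g(b) = sqrt(C1 + b^2)


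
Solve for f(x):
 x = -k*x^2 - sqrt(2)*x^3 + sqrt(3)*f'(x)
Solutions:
 f(x) = C1 + sqrt(3)*k*x^3/9 + sqrt(6)*x^4/12 + sqrt(3)*x^2/6


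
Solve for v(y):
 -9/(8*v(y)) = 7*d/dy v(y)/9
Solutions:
 v(y) = -sqrt(C1 - 567*y)/14
 v(y) = sqrt(C1 - 567*y)/14


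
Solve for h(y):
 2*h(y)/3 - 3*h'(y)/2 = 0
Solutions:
 h(y) = C1*exp(4*y/9)


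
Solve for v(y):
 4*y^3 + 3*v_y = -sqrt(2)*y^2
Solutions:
 v(y) = C1 - y^4/3 - sqrt(2)*y^3/9


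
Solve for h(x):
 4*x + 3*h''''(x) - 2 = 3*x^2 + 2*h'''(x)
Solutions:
 h(x) = C1 + C2*x + C3*x^2 + C4*exp(2*x/3) - x^5/40 - 5*x^4/48 - 19*x^3/24


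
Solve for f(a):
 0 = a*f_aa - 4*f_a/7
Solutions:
 f(a) = C1 + C2*a^(11/7)


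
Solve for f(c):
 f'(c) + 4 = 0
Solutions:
 f(c) = C1 - 4*c


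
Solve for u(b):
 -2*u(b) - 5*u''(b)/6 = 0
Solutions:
 u(b) = C1*sin(2*sqrt(15)*b/5) + C2*cos(2*sqrt(15)*b/5)


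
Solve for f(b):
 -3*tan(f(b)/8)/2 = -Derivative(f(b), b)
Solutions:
 f(b) = -8*asin(C1*exp(3*b/16)) + 8*pi
 f(b) = 8*asin(C1*exp(3*b/16))


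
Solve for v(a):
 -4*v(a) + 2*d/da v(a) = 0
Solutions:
 v(a) = C1*exp(2*a)


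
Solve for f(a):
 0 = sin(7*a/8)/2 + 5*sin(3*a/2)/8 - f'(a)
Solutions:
 f(a) = C1 - 4*cos(7*a/8)/7 - 5*cos(3*a/2)/12


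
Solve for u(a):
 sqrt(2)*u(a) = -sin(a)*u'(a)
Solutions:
 u(a) = C1*(cos(a) + 1)^(sqrt(2)/2)/(cos(a) - 1)^(sqrt(2)/2)


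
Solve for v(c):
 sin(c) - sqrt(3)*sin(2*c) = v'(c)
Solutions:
 v(c) = C1 - cos(c) + sqrt(3)*cos(2*c)/2


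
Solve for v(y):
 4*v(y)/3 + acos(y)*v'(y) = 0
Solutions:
 v(y) = C1*exp(-4*Integral(1/acos(y), y)/3)


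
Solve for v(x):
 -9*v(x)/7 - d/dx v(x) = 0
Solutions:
 v(x) = C1*exp(-9*x/7)


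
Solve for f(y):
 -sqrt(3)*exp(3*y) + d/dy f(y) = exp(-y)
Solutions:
 f(y) = C1 + sqrt(3)*exp(3*y)/3 - exp(-y)


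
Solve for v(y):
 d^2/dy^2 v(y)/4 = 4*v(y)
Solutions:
 v(y) = C1*exp(-4*y) + C2*exp(4*y)


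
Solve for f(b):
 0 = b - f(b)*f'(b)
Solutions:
 f(b) = -sqrt(C1 + b^2)
 f(b) = sqrt(C1 + b^2)


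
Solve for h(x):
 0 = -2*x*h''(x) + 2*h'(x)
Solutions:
 h(x) = C1 + C2*x^2


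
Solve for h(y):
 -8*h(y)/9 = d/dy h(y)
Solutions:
 h(y) = C1*exp(-8*y/9)


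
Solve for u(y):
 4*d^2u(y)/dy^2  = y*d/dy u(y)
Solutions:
 u(y) = C1 + C2*erfi(sqrt(2)*y/4)


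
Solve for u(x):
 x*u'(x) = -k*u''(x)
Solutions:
 u(x) = C1 + C2*sqrt(k)*erf(sqrt(2)*x*sqrt(1/k)/2)


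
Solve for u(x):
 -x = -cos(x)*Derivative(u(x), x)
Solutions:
 u(x) = C1 + Integral(x/cos(x), x)


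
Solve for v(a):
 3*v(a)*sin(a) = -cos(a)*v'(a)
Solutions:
 v(a) = C1*cos(a)^3


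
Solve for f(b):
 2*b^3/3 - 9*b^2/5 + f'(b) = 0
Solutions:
 f(b) = C1 - b^4/6 + 3*b^3/5


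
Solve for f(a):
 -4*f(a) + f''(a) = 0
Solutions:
 f(a) = C1*exp(-2*a) + C2*exp(2*a)


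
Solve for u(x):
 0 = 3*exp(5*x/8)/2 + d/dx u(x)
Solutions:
 u(x) = C1 - 12*exp(5*x/8)/5


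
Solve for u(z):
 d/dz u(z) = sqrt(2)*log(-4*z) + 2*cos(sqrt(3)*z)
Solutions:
 u(z) = C1 + sqrt(2)*z*(log(-z) - 1) + 2*sqrt(2)*z*log(2) + 2*sqrt(3)*sin(sqrt(3)*z)/3


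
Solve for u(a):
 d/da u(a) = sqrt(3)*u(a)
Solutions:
 u(a) = C1*exp(sqrt(3)*a)


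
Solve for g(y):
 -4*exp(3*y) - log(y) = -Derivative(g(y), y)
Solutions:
 g(y) = C1 + y*log(y) - y + 4*exp(3*y)/3


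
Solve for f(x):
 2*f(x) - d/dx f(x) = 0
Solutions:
 f(x) = C1*exp(2*x)


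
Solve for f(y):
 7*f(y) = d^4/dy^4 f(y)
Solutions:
 f(y) = C1*exp(-7^(1/4)*y) + C2*exp(7^(1/4)*y) + C3*sin(7^(1/4)*y) + C4*cos(7^(1/4)*y)


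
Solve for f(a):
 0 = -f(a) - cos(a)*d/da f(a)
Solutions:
 f(a) = C1*sqrt(sin(a) - 1)/sqrt(sin(a) + 1)


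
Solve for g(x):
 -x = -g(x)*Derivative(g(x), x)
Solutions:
 g(x) = -sqrt(C1 + x^2)
 g(x) = sqrt(C1 + x^2)


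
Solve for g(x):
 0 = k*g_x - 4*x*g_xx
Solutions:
 g(x) = C1 + x^(re(k)/4 + 1)*(C2*sin(log(x)*Abs(im(k))/4) + C3*cos(log(x)*im(k)/4))


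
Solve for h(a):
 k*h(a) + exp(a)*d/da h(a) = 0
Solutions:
 h(a) = C1*exp(k*exp(-a))


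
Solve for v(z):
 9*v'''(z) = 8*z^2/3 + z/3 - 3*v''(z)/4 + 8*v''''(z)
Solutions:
 v(z) = C1 + C2*z + C3*exp(z*(9 - sqrt(105))/16) + C4*exp(z*(9 + sqrt(105))/16) + 8*z^4/27 - 382*z^3/27 + 14776*z^2/27


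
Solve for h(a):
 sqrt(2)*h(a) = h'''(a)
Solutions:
 h(a) = C3*exp(2^(1/6)*a) + (C1*sin(2^(1/6)*sqrt(3)*a/2) + C2*cos(2^(1/6)*sqrt(3)*a/2))*exp(-2^(1/6)*a/2)
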